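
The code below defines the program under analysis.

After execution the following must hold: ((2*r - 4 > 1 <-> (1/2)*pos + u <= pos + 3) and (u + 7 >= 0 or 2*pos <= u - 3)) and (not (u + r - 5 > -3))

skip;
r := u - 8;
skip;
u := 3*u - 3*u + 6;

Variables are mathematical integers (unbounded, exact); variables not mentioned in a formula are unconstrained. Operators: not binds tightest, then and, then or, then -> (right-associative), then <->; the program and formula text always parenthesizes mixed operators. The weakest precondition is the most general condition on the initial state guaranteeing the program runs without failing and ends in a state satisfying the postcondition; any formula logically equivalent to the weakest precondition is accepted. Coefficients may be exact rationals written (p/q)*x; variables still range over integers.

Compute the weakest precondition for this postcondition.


Working backward. After the program, the postcondition ((2*r - 4 > 1 <-> (1/2)*pos + u <= pos + 3) and (u + 7 >= 0 or 2*pos <= u - 3)) and (not (u + r - 5 > -3)) must hold; in canonical form it is (2*r > 5 <-> u <= (1/2)*pos + 3) and (u >= -7 or 2*pos <= u - 3) and (not (r + u > 2)).
Before u := 3*u - 3*u + 6: (2*r > 5 <-> (1/2)*pos >= 3) and (not (r > -4))
Before skip: (2*r > 5 <-> (1/2)*pos >= 3) and (not (r > -4))
Before r := u - 8: (2*u > 21 <-> (1/2)*pos >= 3) and (not (u > 4))
Before skip: (2*u > 21 <-> (1/2)*pos >= 3) and (not (u > 4))
Answer: WP = (2*u > 21 <-> (1/2)*pos >= 3) and (not (u > 4))


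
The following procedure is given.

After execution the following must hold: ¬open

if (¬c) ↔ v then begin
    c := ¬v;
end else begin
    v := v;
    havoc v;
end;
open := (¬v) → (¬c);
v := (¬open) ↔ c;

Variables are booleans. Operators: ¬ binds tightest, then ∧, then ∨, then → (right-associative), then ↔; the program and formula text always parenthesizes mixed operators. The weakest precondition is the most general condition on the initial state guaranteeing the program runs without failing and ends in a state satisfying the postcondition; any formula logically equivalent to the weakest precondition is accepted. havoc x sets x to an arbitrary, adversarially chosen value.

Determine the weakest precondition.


Working backward. After the program, ¬open must hold.
Before v := (¬open) ↔ c: ¬open
Before open := (¬v) → (¬c): ¬((¬v) → (¬c))
Then branch requires ¬((¬v) → v); else branch requires false.
Before the if: (((¬c) ↔ v) → (¬((¬v) → v))) ∧ ((¬c) ↔ v)
Answer: WP = (((¬c) ↔ v) → (¬((¬v) → v))) ∧ ((¬c) ↔ v)


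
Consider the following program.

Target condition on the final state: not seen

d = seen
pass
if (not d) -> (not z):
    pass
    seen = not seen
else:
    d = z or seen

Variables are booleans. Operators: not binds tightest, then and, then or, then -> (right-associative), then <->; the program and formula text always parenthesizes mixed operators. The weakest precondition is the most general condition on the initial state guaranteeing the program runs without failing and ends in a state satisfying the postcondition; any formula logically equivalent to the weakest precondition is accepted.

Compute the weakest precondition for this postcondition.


Working backward. After the program, not seen must hold.
Then branch requires seen; else branch requires not seen.
Before the if: (((not d) -> (not z)) -> seen) and ((not ((not d) -> (not z))) -> (not seen))
Before skip: (((not d) -> (not z)) -> seen) and ((not ((not d) -> (not z))) -> (not seen))
Before d := seen: (((not seen) -> (not z)) -> seen) and ((not ((not seen) -> (not z))) -> (not seen))
Answer: WP = (((not seen) -> (not z)) -> seen) and ((not ((not seen) -> (not z))) -> (not seen))


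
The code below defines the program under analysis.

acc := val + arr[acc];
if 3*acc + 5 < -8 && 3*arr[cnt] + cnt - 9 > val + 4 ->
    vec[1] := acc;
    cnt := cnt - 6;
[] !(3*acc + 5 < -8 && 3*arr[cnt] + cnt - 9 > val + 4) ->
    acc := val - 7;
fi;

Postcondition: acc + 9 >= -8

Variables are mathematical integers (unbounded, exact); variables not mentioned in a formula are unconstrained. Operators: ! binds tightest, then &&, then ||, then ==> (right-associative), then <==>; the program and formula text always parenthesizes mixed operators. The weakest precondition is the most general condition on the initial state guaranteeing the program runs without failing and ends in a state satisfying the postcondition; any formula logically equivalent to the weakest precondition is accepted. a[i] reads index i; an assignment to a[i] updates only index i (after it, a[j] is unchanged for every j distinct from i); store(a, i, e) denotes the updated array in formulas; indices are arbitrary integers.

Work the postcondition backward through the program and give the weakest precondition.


Working backward. After the program, the postcondition acc + 9 >= -8 must hold; in canonical form it is acc >= -17.
Then branch requires acc >= -17; else branch requires val >= -10.
Before the if: ((3*acc < -13 && 3*arr[cnt] + cnt > val + 13) ==> acc >= -17) && ((!(3*acc < -13 && 3*arr[cnt] + cnt > val + 13)) ==> val >= -10)
Before acc := val + arr[acc]: ((3*arr[acc] + 3*val < -13 && 3*arr[cnt] + cnt > val + 13) ==> arr[acc] + val >= -17) && ((!(3*arr[acc] + 3*val < -13 && 3*arr[cnt] + cnt > val + 13)) ==> val >= -10)
Answer: WP = ((3*arr[acc] + 3*val < -13 && 3*arr[cnt] + cnt > val + 13) ==> arr[acc] + val >= -17) && ((!(3*arr[acc] + 3*val < -13 && 3*arr[cnt] + cnt > val + 13)) ==> val >= -10)


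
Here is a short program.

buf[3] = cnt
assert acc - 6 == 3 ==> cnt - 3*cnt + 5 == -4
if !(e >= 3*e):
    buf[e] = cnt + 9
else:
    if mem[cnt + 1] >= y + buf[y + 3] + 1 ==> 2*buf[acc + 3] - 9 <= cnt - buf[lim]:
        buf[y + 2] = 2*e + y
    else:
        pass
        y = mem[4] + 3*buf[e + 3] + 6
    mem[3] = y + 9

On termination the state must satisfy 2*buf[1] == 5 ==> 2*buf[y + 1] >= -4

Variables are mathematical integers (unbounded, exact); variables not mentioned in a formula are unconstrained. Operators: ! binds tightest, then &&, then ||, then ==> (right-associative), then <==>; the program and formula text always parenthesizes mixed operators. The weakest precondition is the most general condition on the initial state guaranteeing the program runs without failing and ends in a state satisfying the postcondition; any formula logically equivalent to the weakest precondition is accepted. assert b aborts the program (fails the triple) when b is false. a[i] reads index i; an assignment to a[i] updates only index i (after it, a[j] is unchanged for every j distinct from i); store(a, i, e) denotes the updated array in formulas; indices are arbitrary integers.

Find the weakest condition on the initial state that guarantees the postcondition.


Working backward. After the program, 2*buf[1] == 5 ==> 2*buf[y + 1] >= -4 must hold.
Then branch requires 2*store(buf, e, cnt + 9)[1] == 5 ==> 2*store(buf, e, cnt + 9)[y + 1] >= -4; else branch requires ((mem[cnt + 1] >= buf[y + 3] + y + 1 ==> 2*buf[acc + 3] + buf[lim] <= cnt + 9) ==> (2*store(buf, y + 2, 2*e + y)[1] == 5 ==> 2*store(buf, y + 2, 2*e + y)[y + 1] >= -4)) && ((!(mem[cnt + 1] >= buf[y + 3] + y + 1 ==> 2*buf[acc + 3] + buf[lim] <= cnt + 9)) ==> (2*buf[1] == 5 ==> 2*buf[3*buf[e + 3] + mem[4] + 7] >= -4)).
Before the if: ((!(2*e <= 0)) ==> (2*store(buf, e, cnt + 9)[1] == 5 ==> 2*store(buf, e, cnt + 9)[y + 1] >= -4)) && (2*e <= 0 ==> (((mem[cnt + 1] >= buf[y + 3] + y + 1 ==> 2*buf[acc + 3] + buf[lim] <= cnt + 9) ==> (2*store(buf, y + 2, 2*e + y)[1] == 5 ==> 2*store(buf, y + 2, 2*e + y)[y + 1] >= -4)) && ((!(mem[cnt + 1] >= buf[y + 3] + y + 1 ==> 2*buf[acc + 3] + buf[lim] <= cnt + 9)) ==> (2*buf[1] == 5 ==> 2*buf[3*buf[e + 3] + mem[4] + 7] >= -4))))
Before assert acc - 6 == 3 ==> cnt - 3*cnt + 5 == -4: (acc == 9 ==> 2*cnt == 9) && ((!(2*e <= 0)) ==> (2*store(buf, e, cnt + 9)[1] == 5 ==> 2*store(buf, e, cnt + 9)[y + 1] >= -4)) && (2*e <= 0 ==> (((mem[cnt + 1] >= buf[y + 3] + y + 1 ==> 2*buf[acc + 3] + buf[lim] <= cnt + 9) ==> (2*store(buf, y + 2, 2*e + y)[1] == 5 ==> 2*store(buf, y + 2, 2*e + y)[y + 1] >= -4)) && ((!(mem[cnt + 1] >= buf[y + 3] + y + 1 ==> 2*buf[acc + 3] + buf[lim] <= cnt + 9)) ==> (2*buf[1] == 5 ==> 2*buf[3*buf[e + 3] + mem[4] + 7] >= -4))))
Before buf[3] := cnt: (acc == 9 ==> 2*cnt == 9) && ((!(2*e <= 0)) ==> (2*store(store(buf, 3, cnt), e, cnt + 9)[1] == 5 ==> 2*store(store(buf, 3, cnt), e, cnt + 9)[y + 1] >= -4)) && (2*e <= 0 ==> (((mem[cnt + 1] >= store(buf, 3, cnt)[y + 3] + y + 1 ==> 2*store(buf, 3, cnt)[acc + 3] + store(buf, 3, cnt)[lim] <= cnt + 9) ==> (2*store(store(buf, 3, cnt), y + 2, 2*e + y)[1] == 5 ==> 2*store(store(buf, 3, cnt), y + 2, 2*e + y)[y + 1] >= -4)) && ((!(mem[cnt + 1] >= store(buf, 3, cnt)[y + 3] + y + 1 ==> 2*store(buf, 3, cnt)[acc + 3] + store(buf, 3, cnt)[lim] <= cnt + 9)) ==> (2*buf[1] == 5 ==> 2*store(buf, 3, cnt)[mem[4] + 3*store(buf, 3, cnt)[e + 3] + 7] >= -4))))
Answer: WP = (acc == 9 ==> 2*cnt == 9) && ((!(2*e <= 0)) ==> (2*store(store(buf, 3, cnt), e, cnt + 9)[1] == 5 ==> 2*store(store(buf, 3, cnt), e, cnt + 9)[y + 1] >= -4)) && (2*e <= 0 ==> (((mem[cnt + 1] >= store(buf, 3, cnt)[y + 3] + y + 1 ==> 2*store(buf, 3, cnt)[acc + 3] + store(buf, 3, cnt)[lim] <= cnt + 9) ==> (2*store(store(buf, 3, cnt), y + 2, 2*e + y)[1] == 5 ==> 2*store(store(buf, 3, cnt), y + 2, 2*e + y)[y + 1] >= -4)) && ((!(mem[cnt + 1] >= store(buf, 3, cnt)[y + 3] + y + 1 ==> 2*store(buf, 3, cnt)[acc + 3] + store(buf, 3, cnt)[lim] <= cnt + 9)) ==> (2*buf[1] == 5 ==> 2*store(buf, 3, cnt)[mem[4] + 3*store(buf, 3, cnt)[e + 3] + 7] >= -4))))


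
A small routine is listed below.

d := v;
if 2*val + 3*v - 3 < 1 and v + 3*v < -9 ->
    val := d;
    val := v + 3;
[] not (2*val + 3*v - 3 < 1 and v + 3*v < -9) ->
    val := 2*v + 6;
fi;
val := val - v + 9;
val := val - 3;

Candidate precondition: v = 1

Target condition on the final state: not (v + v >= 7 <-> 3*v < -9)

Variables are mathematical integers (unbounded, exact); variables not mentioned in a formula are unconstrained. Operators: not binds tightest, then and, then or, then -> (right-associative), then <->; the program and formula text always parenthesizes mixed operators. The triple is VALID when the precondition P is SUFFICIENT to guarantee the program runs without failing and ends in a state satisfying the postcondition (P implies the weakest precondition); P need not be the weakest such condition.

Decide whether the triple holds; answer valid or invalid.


Working backward. After the program, the postcondition not (v + v >= 7 <-> 3*v < -9) must hold; in canonical form it is not (2*v >= 7 <-> 3*v < -9).
Before val := val - 3: not (2*v >= 7 <-> 3*v < -9)
Before val := val - v + 9: not (2*v >= 7 <-> 3*v < -9)
Then branch requires not (2*v >= 7 <-> 3*v < -9); else branch requires not (2*v >= 7 <-> 3*v < -9).
Before the if: ((3*v + 2*val < 4 and 4*v < -9) -> (not (2*v >= 7 <-> 3*v < -9))) and ((not (3*v + 2*val < 4 and 4*v < -9)) -> (not (2*v >= 7 <-> 3*v < -9)))
Before d := v: ((3*v + 2*val < 4 and 4*v < -9) -> (not (2*v >= 7 <-> 3*v < -9))) and ((not (3*v + 2*val < 4 and 4*v < -9)) -> (not (2*v >= 7 <-> 3*v < -9)))
The weakest precondition is ((3*v + 2*val < 4 and 4*v < -9) -> (not (2*v >= 7 <-> 3*v < -9))) and ((not (3*v + 2*val < 4 and 4*v < -9)) -> (not (2*v >= 7 <-> 3*v < -9))).
Check whether v = 1 implies it.
Countermodel: at the initial state v = 1, val = 0, the precondition holds but the weakest precondition fails.
Answer: invalid


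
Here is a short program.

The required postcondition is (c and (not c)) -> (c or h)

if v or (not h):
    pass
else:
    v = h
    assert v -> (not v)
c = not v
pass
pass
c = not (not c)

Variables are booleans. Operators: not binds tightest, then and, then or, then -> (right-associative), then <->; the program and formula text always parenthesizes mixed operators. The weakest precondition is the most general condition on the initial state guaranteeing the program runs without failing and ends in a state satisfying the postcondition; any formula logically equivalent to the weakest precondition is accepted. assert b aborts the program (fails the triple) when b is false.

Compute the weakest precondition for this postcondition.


Working backward. After the program, the postcondition (c and (not c)) -> (c or h) must hold; in canonical form it is true.
Before c := not (not c): true
Before skip: true
Before skip: true
Before c := not v: true
Then branch requires true; else branch requires h -> (not h).
Before the if: (not (v or (not h))) -> (h -> (not h))
Answer: WP = (not (v or (not h))) -> (h -> (not h))


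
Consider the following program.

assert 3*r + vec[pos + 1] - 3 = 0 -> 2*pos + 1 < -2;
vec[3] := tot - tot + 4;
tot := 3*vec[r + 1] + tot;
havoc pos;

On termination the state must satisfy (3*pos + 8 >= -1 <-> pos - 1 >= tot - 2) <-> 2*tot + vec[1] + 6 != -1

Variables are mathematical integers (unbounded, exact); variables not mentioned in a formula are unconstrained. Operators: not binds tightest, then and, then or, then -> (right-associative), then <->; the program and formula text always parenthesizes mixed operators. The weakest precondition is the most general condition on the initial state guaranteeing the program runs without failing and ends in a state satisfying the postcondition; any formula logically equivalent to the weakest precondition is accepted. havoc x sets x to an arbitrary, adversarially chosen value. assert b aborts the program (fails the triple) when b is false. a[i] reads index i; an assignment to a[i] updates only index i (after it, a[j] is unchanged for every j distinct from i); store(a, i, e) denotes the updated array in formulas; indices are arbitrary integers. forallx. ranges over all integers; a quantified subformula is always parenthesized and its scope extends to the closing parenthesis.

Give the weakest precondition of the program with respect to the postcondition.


Working backward. After the program, the postcondition (3*pos + 8 >= -1 <-> pos - 1 >= tot - 2) <-> 2*tot + vec[1] + 6 != -1 must hold; in canonical form it is (3*pos >= -9 <-> pos >= tot - 1) <-> vec[1] + 2*tot != -7.
Before havoc pos: forall pos_1. ((3*pos_1 >= -9 <-> pos_1 >= tot - 1) <-> vec[1] + 2*tot != -7)
Before tot := 3*vec[r + 1] + tot: forall pos_1. ((3*pos_1 >= -9 <-> pos_1 >= 3*vec[r + 1] + tot - 1) <-> 6*vec[r + 1] + vec[1] + 2*tot != -7)
Before vec[3] := tot - tot + 4: forall pos_1. ((3*pos_1 >= -9 <-> pos_1 >= 3*store(vec, 3, 4)[r + 1] + tot - 1) <-> vec[1] + 6*store(vec, 3, 4)[r + 1] + 2*tot != -7)
Before assert 3*r + vec[pos + 1] - 3 = 0 -> 2*pos + 1 < -2: (vec[pos + 1] + 3*r = 3 -> 2*pos < -3) and (forall pos_1. ((3*pos_1 >= -9 <-> pos_1 >= 3*store(vec, 3, 4)[r + 1] + tot - 1) <-> vec[1] + 6*store(vec, 3, 4)[r + 1] + 2*tot != -7))
Answer: WP = (vec[pos + 1] + 3*r = 3 -> 2*pos < -3) and (forall pos_1. ((3*pos_1 >= -9 <-> pos_1 >= 3*store(vec, 3, 4)[r + 1] + tot - 1) <-> vec[1] + 6*store(vec, 3, 4)[r + 1] + 2*tot != -7))


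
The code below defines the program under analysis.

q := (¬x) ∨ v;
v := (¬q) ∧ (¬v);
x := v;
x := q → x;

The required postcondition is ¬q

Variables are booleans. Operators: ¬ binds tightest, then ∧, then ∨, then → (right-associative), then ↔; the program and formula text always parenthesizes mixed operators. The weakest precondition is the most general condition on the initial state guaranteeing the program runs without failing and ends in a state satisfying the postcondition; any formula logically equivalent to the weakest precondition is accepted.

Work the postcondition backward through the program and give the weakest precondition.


Working backward. After the program, ¬q must hold.
Before x := q → x: ¬q
Before x := v: ¬q
Before v := (¬q) ∧ (¬v): ¬q
Before q := (¬x) ∨ v: ¬((¬x) ∨ v)
Answer: WP = ¬((¬x) ∨ v)


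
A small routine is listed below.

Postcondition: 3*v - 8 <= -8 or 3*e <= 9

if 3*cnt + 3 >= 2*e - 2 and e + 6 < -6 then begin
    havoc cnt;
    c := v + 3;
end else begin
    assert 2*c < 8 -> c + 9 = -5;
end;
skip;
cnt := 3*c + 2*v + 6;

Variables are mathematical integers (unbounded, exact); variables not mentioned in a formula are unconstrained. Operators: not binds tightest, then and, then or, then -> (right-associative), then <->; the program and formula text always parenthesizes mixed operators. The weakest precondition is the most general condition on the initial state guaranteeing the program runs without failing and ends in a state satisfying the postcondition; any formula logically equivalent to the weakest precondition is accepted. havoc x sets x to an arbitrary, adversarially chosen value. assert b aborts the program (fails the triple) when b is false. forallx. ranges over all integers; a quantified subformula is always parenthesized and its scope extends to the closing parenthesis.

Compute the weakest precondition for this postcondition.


Working backward. After the program, the postcondition 3*v - 8 <= -8 or 3*e <= 9 must hold; in canonical form it is 3*v <= 0 or 3*e <= 9.
Before cnt := 3*c + 2*v + 6: 3*v <= 0 or 3*e <= 9
Before skip: 3*v <= 0 or 3*e <= 9
Then branch requires 3*v <= 0 or 3*e <= 9; else branch requires (2*c < 8 -> c = -14) and (3*v <= 0 or 3*e <= 9).
Before the if: ((3*cnt >= 2*e - 5 and e < -12) -> (3*v <= 0 or 3*e <= 9)) and ((not (3*cnt >= 2*e - 5 and e < -12)) -> ((2*c < 8 -> c = -14) and (3*v <= 0 or 3*e <= 9)))
Answer: WP = ((3*cnt >= 2*e - 5 and e < -12) -> (3*v <= 0 or 3*e <= 9)) and ((not (3*cnt >= 2*e - 5 and e < -12)) -> ((2*c < 8 -> c = -14) and (3*v <= 0 or 3*e <= 9)))


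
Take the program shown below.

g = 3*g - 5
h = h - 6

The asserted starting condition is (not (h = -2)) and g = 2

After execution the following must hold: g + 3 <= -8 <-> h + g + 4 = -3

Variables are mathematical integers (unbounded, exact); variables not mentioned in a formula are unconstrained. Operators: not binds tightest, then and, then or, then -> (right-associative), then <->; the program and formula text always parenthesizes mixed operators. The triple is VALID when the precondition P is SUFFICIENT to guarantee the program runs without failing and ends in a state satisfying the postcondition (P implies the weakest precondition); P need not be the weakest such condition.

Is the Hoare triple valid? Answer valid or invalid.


Working backward. After the program, the postcondition g + 3 <= -8 <-> h + g + 4 = -3 must hold; in canonical form it is g <= -11 <-> g + h = -7.
Before h := h - 6: g <= -11 <-> g + h = -1
Before g := 3*g - 5: 3*g <= -6 <-> 3*g + h = 4
The weakest precondition is 3*g <= -6 <-> 3*g + h = 4.
Check whether (not (h = -2)) and g = 2 implies it.
Every state satisfying the precondition satisfies the weakest precondition: the implication holds.
Answer: valid


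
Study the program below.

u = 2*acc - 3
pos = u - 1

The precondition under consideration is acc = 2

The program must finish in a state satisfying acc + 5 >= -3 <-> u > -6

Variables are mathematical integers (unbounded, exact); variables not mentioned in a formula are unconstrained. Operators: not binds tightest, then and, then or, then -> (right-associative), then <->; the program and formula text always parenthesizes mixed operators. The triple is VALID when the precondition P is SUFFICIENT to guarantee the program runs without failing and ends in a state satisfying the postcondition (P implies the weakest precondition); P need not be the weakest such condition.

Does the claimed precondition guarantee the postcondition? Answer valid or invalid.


Working backward. After the program, the postcondition acc + 5 >= -3 <-> u > -6 must hold; in canonical form it is acc >= -8 <-> u > -6.
Before pos := u - 1: acc >= -8 <-> u > -6
Before u := 2*acc - 3: acc >= -8 <-> 2*acc > -3
The weakest precondition is acc >= -8 <-> 2*acc > -3.
Check whether acc = 2 implies it.
Every state satisfying the precondition satisfies the weakest precondition: the implication holds.
Answer: valid


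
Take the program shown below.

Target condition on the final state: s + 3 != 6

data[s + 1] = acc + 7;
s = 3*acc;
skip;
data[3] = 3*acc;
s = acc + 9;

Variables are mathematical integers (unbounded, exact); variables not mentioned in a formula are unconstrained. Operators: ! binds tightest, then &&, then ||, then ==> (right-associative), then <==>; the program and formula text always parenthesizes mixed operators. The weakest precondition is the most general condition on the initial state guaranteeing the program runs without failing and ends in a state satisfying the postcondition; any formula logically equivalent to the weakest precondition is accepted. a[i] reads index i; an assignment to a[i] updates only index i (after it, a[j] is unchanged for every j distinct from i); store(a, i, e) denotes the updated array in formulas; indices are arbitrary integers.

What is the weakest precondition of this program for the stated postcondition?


Working backward. After the program, the postcondition s + 3 != 6 must hold; in canonical form it is s != 3.
Before s := acc + 9: acc != -6
Before data[3] := 3*acc: acc != -6
Before skip: acc != -6
Before s := 3*acc: acc != -6
Before data[s + 1] := acc + 7: acc != -6
Answer: WP = acc != -6


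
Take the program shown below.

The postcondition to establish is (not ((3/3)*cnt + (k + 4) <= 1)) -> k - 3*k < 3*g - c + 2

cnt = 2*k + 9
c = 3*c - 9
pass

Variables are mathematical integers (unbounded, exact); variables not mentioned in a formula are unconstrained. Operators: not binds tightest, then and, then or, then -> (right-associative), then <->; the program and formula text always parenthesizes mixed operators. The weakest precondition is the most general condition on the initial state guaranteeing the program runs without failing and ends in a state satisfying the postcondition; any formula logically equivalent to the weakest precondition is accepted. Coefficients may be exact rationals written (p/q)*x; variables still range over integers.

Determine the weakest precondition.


Working backward. After the program, the postcondition (not ((3/3)*cnt + (k + 4) <= 1)) -> k - 3*k < 3*g - c + 2 must hold; in canonical form it is (not (cnt + k <= -3)) -> c < 3*g + 2*k + 2.
Before skip: (not (cnt + k <= -3)) -> c < 3*g + 2*k + 2
Before c := 3*c - 9: (not (cnt + k <= -3)) -> 3*c < 3*g + 2*k + 11
Before cnt := 2*k + 9: (not (3*k <= -12)) -> 3*c < 3*g + 2*k + 11
Answer: WP = (not (3*k <= -12)) -> 3*c < 3*g + 2*k + 11


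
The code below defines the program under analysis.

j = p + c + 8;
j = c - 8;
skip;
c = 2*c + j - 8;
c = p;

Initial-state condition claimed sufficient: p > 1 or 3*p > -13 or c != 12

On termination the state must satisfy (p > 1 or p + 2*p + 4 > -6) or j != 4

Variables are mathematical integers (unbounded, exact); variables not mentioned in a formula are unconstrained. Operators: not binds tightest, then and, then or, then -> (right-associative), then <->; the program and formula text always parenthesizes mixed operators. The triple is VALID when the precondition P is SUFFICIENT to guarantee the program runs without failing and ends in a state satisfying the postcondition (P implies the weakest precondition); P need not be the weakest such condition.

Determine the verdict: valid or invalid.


Working backward. After the program, the postcondition (p > 1 or p + 2*p + 4 > -6) or j != 4 must hold; in canonical form it is p > 1 or 3*p > -10 or j != 4.
Before c := p: p > 1 or 3*p > -10 or j != 4
Before c := 2*c + j - 8: p > 1 or 3*p > -10 or j != 4
Before skip: p > 1 or 3*p > -10 or j != 4
Before j := c - 8: p > 1 or 3*p > -10 or c != 12
Before j := p + c + 8: p > 1 or 3*p > -10 or c != 12
The weakest precondition is p > 1 or 3*p > -10 or c != 12.
Check whether p > 1 or 3*p > -13 or c != 12 implies it.
Countermodel: at the initial state c = 12, p = -4, the precondition holds but the weakest precondition fails.
Answer: invalid


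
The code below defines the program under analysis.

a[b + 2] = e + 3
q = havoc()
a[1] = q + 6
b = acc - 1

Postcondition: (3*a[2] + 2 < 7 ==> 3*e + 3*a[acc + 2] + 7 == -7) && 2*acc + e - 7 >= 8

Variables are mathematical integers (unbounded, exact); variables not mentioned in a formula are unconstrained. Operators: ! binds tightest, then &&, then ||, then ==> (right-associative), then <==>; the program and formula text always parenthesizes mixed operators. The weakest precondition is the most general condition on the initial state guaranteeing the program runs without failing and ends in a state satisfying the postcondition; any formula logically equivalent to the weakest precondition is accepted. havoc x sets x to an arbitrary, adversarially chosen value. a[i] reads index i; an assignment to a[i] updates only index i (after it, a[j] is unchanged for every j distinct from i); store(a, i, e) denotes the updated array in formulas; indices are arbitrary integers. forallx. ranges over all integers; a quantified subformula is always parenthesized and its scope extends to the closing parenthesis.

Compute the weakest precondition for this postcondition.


Working backward. After the program, the postcondition (3*a[2] + 2 < 7 ==> 3*e + 3*a[acc + 2] + 7 == -7) && 2*acc + e - 7 >= 8 must hold; in canonical form it is (3*a[2] < 5 ==> 3*a[acc + 2] + 3*e == -14) && 2*acc + e >= 15.
Before b := acc - 1: (3*a[2] < 5 ==> 3*a[acc + 2] + 3*e == -14) && 2*acc + e >= 15
Before a[1] := q + 6: (3*a[2] < 5 ==> 3*store(a, 1, q + 6)[acc + 2] + 3*e == -14) && 2*acc + e >= 15
Before havoc q: forall q_1. ((3*a[2] < 5 ==> 3*store(a, 1, q_1 + 6)[acc + 2] + 3*e == -14) && 2*acc + e >= 15)
Before a[b + 2] := e + 3: forall q_1. ((3*store(a, b + 2, e + 3)[2] < 5 ==> 3*store(store(a, b + 2, e + 3), 1, q_1 + 6)[acc + 2] + 3*e == -14) && 2*acc + e >= 15)
Answer: WP = forall q_1. ((3*store(a, b + 2, e + 3)[2] < 5 ==> 3*store(store(a, b + 2, e + 3), 1, q_1 + 6)[acc + 2] + 3*e == -14) && 2*acc + e >= 15)


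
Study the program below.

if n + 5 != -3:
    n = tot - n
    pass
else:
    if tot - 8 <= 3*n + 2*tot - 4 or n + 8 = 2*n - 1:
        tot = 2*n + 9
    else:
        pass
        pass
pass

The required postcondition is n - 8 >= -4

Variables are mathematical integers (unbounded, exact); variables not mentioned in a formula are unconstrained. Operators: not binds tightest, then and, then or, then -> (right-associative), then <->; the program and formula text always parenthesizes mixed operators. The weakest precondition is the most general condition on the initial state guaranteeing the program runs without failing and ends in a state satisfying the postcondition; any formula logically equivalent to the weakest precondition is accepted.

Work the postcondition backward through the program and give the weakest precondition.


Working backward. After the program, the postcondition n - 8 >= -4 must hold; in canonical form it is n >= 4.
Before skip: n >= 4
Then branch requires tot >= n + 4; else branch requires ((3*n + tot >= -4 or n = 9) -> n >= 4) and ((not (3*n + tot >= -4 or n = 9)) -> n >= 4).
Before the if: (n != -8 -> tot >= n + 4) and ((not (n != -8)) -> (((3*n + tot >= -4 or n = 9) -> n >= 4) and ((not (3*n + tot >= -4 or n = 9)) -> n >= 4)))
Answer: WP = (n != -8 -> tot >= n + 4) and ((not (n != -8)) -> (((3*n + tot >= -4 or n = 9) -> n >= 4) and ((not (3*n + tot >= -4 or n = 9)) -> n >= 4)))


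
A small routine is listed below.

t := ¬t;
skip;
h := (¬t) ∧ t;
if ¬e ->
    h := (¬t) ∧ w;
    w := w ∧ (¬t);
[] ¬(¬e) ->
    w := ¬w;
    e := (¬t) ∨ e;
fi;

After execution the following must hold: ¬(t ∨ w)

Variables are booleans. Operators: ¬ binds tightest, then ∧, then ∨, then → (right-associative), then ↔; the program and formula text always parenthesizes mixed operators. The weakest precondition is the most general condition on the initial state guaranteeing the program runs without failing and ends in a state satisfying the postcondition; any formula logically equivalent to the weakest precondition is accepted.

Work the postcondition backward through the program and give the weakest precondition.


Working backward. After the program, ¬(t ∨ w) must hold.
Then branch requires ¬(t ∨ (w ∧ (¬t))); else branch requires ¬(t ∨ (¬w)).
Before the if: ((¬e) → (¬(t ∨ (w ∧ (¬t))))) ∧ (e → (¬(t ∨ (¬w))))
Before h := (¬t) ∧ t: ((¬e) → (¬(t ∨ (w ∧ (¬t))))) ∧ (e → (¬(t ∨ (¬w))))
Before skip: ((¬e) → (¬(t ∨ (w ∧ (¬t))))) ∧ (e → (¬(t ∨ (¬w))))
Before t := ¬t: ((¬e) → (¬((¬t) ∨ (w ∧ t)))) ∧ (e → (¬((¬t) ∨ (¬w))))
Answer: WP = ((¬e) → (¬((¬t) ∨ (w ∧ t)))) ∧ (e → (¬((¬t) ∨ (¬w))))


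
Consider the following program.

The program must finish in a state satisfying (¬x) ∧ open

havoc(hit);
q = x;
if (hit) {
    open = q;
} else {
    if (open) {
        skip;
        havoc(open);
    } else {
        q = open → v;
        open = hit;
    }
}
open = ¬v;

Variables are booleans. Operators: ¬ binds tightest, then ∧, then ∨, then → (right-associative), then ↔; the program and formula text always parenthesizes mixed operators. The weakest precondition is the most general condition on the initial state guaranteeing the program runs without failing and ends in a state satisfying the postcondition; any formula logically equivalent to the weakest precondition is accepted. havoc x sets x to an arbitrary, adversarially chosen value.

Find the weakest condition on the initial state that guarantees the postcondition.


Working backward. After the program, (¬x) ∧ open must hold.
Before open := ¬v: (¬x) ∧ (¬v)
Then branch requires (¬x) ∧ (¬v); else branch requires (open → ((¬x) ∧ (¬v))) ∧ ((¬open) → ((¬x) ∧ (¬v))).
Before the if: (hit → ((¬x) ∧ (¬v))) ∧ ((¬hit) → ((open → ((¬x) ∧ (¬v))) ∧ ((¬open) → ((¬x) ∧ (¬v)))))
Before q := x: (hit → ((¬x) ∧ (¬v))) ∧ ((¬hit) → ((open → ((¬x) ∧ (¬v))) ∧ ((¬open) → ((¬x) ∧ (¬v)))))
Before havoc hit: (¬x) ∧ (¬v) ∧ (open → ((¬x) ∧ (¬v))) ∧ ((¬open) → ((¬x) ∧ (¬v)))
Answer: WP = (¬x) ∧ (¬v) ∧ (open → ((¬x) ∧ (¬v))) ∧ ((¬open) → ((¬x) ∧ (¬v)))


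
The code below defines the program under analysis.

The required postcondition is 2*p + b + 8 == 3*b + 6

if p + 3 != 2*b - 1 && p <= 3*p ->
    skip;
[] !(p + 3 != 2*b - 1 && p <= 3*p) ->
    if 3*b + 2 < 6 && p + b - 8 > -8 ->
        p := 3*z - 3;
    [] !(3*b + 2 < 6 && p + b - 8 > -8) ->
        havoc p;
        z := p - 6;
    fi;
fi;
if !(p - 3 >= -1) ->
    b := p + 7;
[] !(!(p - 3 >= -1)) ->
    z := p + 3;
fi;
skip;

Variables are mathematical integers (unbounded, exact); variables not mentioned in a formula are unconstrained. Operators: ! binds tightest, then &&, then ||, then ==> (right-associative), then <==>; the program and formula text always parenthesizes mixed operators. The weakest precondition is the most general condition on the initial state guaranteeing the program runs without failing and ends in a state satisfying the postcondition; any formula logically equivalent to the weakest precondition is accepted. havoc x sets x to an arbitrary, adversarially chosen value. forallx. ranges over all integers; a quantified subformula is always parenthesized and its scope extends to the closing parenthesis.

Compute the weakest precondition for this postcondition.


Working backward. After the program, the postcondition 2*p + b + 8 == 3*b + 6 must hold; in canonical form it is 2*p == 2*b - 2.
Before skip: 2*p == 2*b - 2
Then branch requires false; else branch requires 2*p == 2*b - 2.
Before the if: p >= 2 && (p >= 2 ==> 2*p == 2*b - 2)
Then branch requires p >= 2 && (p >= 2 ==> 2*p == 2*b - 2); else branch requires ((3*b < 4 && b + p > 0) ==> (3*z >= 5 && (3*z >= 5 ==> 6*z == 2*b + 4))) && ((!(3*b < 4 && b + p > 0)) ==> (forall p_1. (p_1 >= 2 && (p_1 >= 2 ==> 2*p_1 == 2*b - 2)))).
Before the if: ((p != 2*b - 4 && 2*p >= 0) ==> (p >= 2 && (p >= 2 ==> 2*p == 2*b - 2))) && ((!(p != 2*b - 4 && 2*p >= 0)) ==> (((3*b < 4 && b + p > 0) ==> (3*z >= 5 && (3*z >= 5 ==> 6*z == 2*b + 4))) && ((!(3*b < 4 && b + p > 0)) ==> (forall p_1. (p_1 >= 2 && (p_1 >= 2 ==> 2*p_1 == 2*b - 2))))))
Answer: WP = ((p != 2*b - 4 && 2*p >= 0) ==> (p >= 2 && (p >= 2 ==> 2*p == 2*b - 2))) && ((!(p != 2*b - 4 && 2*p >= 0)) ==> (((3*b < 4 && b + p > 0) ==> (3*z >= 5 && (3*z >= 5 ==> 6*z == 2*b + 4))) && ((!(3*b < 4 && b + p > 0)) ==> (forall p_1. (p_1 >= 2 && (p_1 >= 2 ==> 2*p_1 == 2*b - 2))))))


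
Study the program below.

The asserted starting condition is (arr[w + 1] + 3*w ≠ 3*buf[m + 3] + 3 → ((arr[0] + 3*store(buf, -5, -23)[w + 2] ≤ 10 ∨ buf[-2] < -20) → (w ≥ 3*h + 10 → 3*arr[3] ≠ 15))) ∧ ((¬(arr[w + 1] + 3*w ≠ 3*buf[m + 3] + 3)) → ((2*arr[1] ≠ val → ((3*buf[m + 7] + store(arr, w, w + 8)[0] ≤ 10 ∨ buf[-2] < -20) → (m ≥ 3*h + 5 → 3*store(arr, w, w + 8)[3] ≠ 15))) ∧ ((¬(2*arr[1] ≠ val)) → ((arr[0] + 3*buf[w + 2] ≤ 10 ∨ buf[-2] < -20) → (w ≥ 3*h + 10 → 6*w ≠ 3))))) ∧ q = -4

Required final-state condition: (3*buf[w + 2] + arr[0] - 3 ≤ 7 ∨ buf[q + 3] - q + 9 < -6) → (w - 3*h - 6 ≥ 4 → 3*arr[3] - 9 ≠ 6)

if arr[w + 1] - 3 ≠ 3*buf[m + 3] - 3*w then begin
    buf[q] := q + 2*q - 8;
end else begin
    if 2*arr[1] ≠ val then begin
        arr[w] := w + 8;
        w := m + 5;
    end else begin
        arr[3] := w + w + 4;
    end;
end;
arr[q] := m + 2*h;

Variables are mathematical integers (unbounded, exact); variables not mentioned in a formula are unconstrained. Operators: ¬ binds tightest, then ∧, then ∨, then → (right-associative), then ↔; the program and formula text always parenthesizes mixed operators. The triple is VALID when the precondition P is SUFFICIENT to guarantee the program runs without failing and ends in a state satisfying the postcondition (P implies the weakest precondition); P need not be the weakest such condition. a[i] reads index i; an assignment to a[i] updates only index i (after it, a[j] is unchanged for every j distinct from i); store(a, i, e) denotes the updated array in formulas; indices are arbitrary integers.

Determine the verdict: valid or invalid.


Working backward. After the program, the postcondition (3*buf[w + 2] + arr[0] - 3 ≤ 7 ∨ buf[q + 3] - q + 9 < -6) → (w - 3*h - 6 ≥ 4 → 3*arr[3] - 9 ≠ 6) must hold; in canonical form it is (arr[0] + 3*buf[w + 2] ≤ 10 ∨ buf[q + 3] < q - 15) → (w ≥ 3*h + 10 → 3*arr[3] ≠ 15).
Before arr[q] := m + 2*h: (3*buf[w + 2] + store(arr, q, 2*h + m)[0] ≤ 10 ∨ buf[q + 3] < q - 15) → (w ≥ 3*h + 10 → 3*store(arr, q, 2*h + m)[3] ≠ 15)
Then branch requires (store(arr, q, 2*h + m)[0] + 3*store(buf, q, 3*q - 8)[w + 2] ≤ 10 ∨ store(buf, q, 3*q - 8)[q + 3] < q - 15) → (w ≥ 3*h + 10 → 3*store(arr, q, 2*h + m)[3] ≠ 15); else branch requires (2*arr[1] ≠ val → ((3*buf[m + 7] + store(store(arr, w, w + 8), q, 2*h + m)[0] ≤ 10 ∨ buf[q + 3] < q - 15) → (m ≥ 3*h + 5 → 3*store(store(arr, w, w + 8), q, 2*h + m)[3] ≠ 15))) ∧ ((¬(2*arr[1] ≠ val)) → ((3*buf[w + 2] + store(store(arr, 3, 2*w + 4), q, 2*h + m)[0] ≤ 10 ∨ buf[q + 3] < q - 15) → (w ≥ 3*h + 10 → 3*store(store(arr, 3, 2*w + 4), q, 2*h + m)[3] ≠ 15))).
Before the if: (arr[w + 1] + 3*w ≠ 3*buf[m + 3] + 3 → ((store(arr, q, 2*h + m)[0] + 3*store(buf, q, 3*q - 8)[w + 2] ≤ 10 ∨ store(buf, q, 3*q - 8)[q + 3] < q - 15) → (w ≥ 3*h + 10 → 3*store(arr, q, 2*h + m)[3] ≠ 15))) ∧ ((¬(arr[w + 1] + 3*w ≠ 3*buf[m + 3] + 3)) → ((2*arr[1] ≠ val → ((3*buf[m + 7] + store(store(arr, w, w + 8), q, 2*h + m)[0] ≤ 10 ∨ buf[q + 3] < q - 15) → (m ≥ 3*h + 5 → 3*store(store(arr, w, w + 8), q, 2*h + m)[3] ≠ 15))) ∧ ((¬(2*arr[1] ≠ val)) → ((3*buf[w + 2] + store(store(arr, 3, 2*w + 4), q, 2*h + m)[0] ≤ 10 ∨ buf[q + 3] < q - 15) → (w ≥ 3*h + 10 → 3*store(store(arr, 3, 2*w + 4), q, 2*h + m)[3] ≠ 15)))))
The weakest precondition is (arr[w + 1] + 3*w ≠ 3*buf[m + 3] + 3 → ((store(arr, q, 2*h + m)[0] + 3*store(buf, q, 3*q - 8)[w + 2] ≤ 10 ∨ store(buf, q, 3*q - 8)[q + 3] < q - 15) → (w ≥ 3*h + 10 → 3*store(arr, q, 2*h + m)[3] ≠ 15))) ∧ ((¬(arr[w + 1] + 3*w ≠ 3*buf[m + 3] + 3)) → ((2*arr[1] ≠ val → ((3*buf[m + 7] + store(store(arr, w, w + 8), q, 2*h + m)[0] ≤ 10 ∨ buf[q + 3] < q - 15) → (m ≥ 3*h + 5 → 3*store(store(arr, w, w + 8), q, 2*h + m)[3] ≠ 15))) ∧ ((¬(2*arr[1] ≠ val)) → ((3*buf[w + 2] + store(store(arr, 3, 2*w + 4), q, 2*h + m)[0] ≤ 10 ∨ buf[q + 3] < q - 15) → (w ≥ 3*h + 10 → 3*store(store(arr, 3, 2*w + 4), q, 2*h + m)[3] ≠ 15))))).
Check whether (arr[w + 1] + 3*w ≠ 3*buf[m + 3] + 3 → ((arr[0] + 3*store(buf, -5, -23)[w + 2] ≤ 10 ∨ buf[-2] < -20) → (w ≥ 3*h + 10 → 3*arr[3] ≠ 15))) ∧ ((¬(arr[w + 1] + 3*w ≠ 3*buf[m + 3] + 3)) → ((2*arr[1] ≠ val → ((3*buf[m + 7] + store(arr, w, w + 8)[0] ≤ 10 ∨ buf[-2] < -20) → (m ≥ 3*h + 5 → 3*store(arr, w, w + 8)[3] ≠ 15))) ∧ ((¬(2*arr[1] ≠ val)) → ((arr[0] + 3*buf[w + 2] ≤ 10 ∨ buf[-2] < -20) → (w ≥ 3*h + 10 → 6*w ≠ 3))))) ∧ q = -4 implies it.
Countermodel: at the initial state arr = {[-14462] = 6, [-14461] = 126571, [-14460] = 6, [-5] = 6, [-4] = 6, [-2] = 6, [-1] = 6, [0] = 85226, [1] = 6, [3] = 5, [11797] = 6, [11801] = 6, elsewhere 6}, buf = {[-14462] = 4, [-14461] = 4, [-14460] = -28405, [-5] = 4, [-4] = 4, [-2] = 20344, [-1] = -25062, [0] = 4, [1] = 4, [3] = 4, [11797] = 27727, [11801] = 4, elsewhere 4}, h = -4824, m = 11794, q = -4, val = 13, w = -14462, the precondition holds but the weakest precondition fails.
Answer: invalid


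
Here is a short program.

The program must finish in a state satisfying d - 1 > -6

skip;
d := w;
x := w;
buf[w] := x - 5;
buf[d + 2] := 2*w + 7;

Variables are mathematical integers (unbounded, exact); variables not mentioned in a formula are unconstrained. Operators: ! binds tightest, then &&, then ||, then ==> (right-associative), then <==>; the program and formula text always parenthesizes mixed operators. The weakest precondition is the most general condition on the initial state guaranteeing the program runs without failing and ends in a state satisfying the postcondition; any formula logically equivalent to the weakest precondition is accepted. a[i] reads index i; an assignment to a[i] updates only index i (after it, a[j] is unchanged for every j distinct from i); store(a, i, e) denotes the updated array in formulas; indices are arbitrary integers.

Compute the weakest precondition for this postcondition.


Working backward. After the program, the postcondition d - 1 > -6 must hold; in canonical form it is d > -5.
Before buf[d + 2] := 2*w + 7: d > -5
Before buf[w] := x - 5: d > -5
Before x := w: d > -5
Before d := w: w > -5
Before skip: w > -5
Answer: WP = w > -5


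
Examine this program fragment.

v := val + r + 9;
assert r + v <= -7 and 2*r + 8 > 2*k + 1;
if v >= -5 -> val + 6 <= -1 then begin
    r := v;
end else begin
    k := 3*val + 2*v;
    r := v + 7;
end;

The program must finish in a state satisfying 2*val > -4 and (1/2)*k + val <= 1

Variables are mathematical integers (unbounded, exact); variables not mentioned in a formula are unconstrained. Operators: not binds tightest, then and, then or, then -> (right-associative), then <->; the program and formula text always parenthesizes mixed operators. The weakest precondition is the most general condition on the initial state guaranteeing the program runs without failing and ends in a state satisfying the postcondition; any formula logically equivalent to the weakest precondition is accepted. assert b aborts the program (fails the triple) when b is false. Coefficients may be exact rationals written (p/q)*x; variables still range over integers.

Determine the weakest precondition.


Working backward. After the program, 2*val > -4 and (1/2)*k + val <= 1 must hold.
Then branch requires 2*val > -4 and (1/2)*k + val <= 1; else branch requires 2*val > -4 and v + (5/2)*val <= 1.
Before the if: ((v >= -5 -> val <= -7) -> (2*val > -4 and (1/2)*k + val <= 1)) and ((not (v >= -5 -> val <= -7)) -> (2*val > -4 and v + (5/2)*val <= 1))
Before assert r + v <= -7 and 2*r + 8 > 2*k + 1: r + v <= -7 and 2*r > 2*k - 7 and ((v >= -5 -> val <= -7) -> (2*val > -4 and (1/2)*k + val <= 1)) and ((not (v >= -5 -> val <= -7)) -> (2*val > -4 and v + (5/2)*val <= 1))
Before v := val + r + 9: 2*r + val <= -16 and 2*r > 2*k - 7 and ((r + val >= -14 -> val <= -7) -> (2*val > -4 and (1/2)*k + val <= 1)) and ((not (r + val >= -14 -> val <= -7)) -> (2*val > -4 and r + (7/2)*val <= -8))
Answer: WP = 2*r + val <= -16 and 2*r > 2*k - 7 and ((r + val >= -14 -> val <= -7) -> (2*val > -4 and (1/2)*k + val <= 1)) and ((not (r + val >= -14 -> val <= -7)) -> (2*val > -4 and r + (7/2)*val <= -8))
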